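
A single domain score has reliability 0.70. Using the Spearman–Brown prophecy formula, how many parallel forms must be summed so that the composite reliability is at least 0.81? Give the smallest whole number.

k ≥ ρ*(1−ρ₁)/(ρ₁(1−ρ*)) = 0.81·0.30 / (0.70·0.19) = 1.827.
Smallest integer k = 2.

2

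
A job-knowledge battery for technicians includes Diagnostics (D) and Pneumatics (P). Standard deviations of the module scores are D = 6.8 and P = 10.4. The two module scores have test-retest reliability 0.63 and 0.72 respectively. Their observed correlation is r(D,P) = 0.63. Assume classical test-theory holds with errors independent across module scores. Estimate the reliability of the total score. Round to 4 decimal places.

Var(D+P) = 6.8² + 10.4² + 2·[6.8·10.4·0.63] = 154.4 + 89.1072 = 243.507.
With uncorrelated errors the cross-covariances are all true-score covariance, so they carry over unchanged; only the diagonal terms shrink to ρᵢσᵢ².
True-score variance = [6.8²·0.63 + 10.4²·0.72] + 89.1072 = 107.006 + 89.1072 = 196.114.
Reliability = 196.114 / 243.507 = 0.8054.

0.8054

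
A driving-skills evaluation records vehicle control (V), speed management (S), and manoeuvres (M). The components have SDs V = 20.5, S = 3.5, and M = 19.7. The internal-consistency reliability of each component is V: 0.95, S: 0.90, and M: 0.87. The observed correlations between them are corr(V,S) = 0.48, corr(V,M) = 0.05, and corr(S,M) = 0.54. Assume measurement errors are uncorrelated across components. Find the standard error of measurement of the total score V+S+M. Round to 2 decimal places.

8.53

Var(total) = 820.59 + 183.731 = 1004.32.
True-score variance = 747.901 + 183.731 = 931.632, so reliability = 0.9276.
Error variance = 1004.32 − 931.632 = 72.6892; SEM = √72.6892 = 8.53.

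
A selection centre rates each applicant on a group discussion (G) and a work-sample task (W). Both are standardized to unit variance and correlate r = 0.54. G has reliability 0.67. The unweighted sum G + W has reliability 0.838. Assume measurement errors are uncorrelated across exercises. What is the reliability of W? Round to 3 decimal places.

0.831

Var(G+W) = 2 + 2·0.54 = 3.080.
True-score variance = ρ_G + ρ_W + 2·0.54, so 0.838 = (0.67 + ρ_W + 1.08) / 3.080.
ρ_W = 0.838·3.080 − 0.67 − 1.08 = 0.831.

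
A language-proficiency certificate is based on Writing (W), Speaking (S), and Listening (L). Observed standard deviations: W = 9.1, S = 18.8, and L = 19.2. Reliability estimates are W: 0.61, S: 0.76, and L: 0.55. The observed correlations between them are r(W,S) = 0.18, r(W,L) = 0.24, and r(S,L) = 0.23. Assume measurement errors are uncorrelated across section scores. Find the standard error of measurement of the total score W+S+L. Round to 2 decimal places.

16.82

Var(total) = 804.89 + 311.496 = 1116.39.
True-score variance = 521.881 + 311.496 = 833.377, so reliability = 0.7465.
Error variance = 1116.39 − 833.377 = 283.009; SEM = √283.009 = 16.82.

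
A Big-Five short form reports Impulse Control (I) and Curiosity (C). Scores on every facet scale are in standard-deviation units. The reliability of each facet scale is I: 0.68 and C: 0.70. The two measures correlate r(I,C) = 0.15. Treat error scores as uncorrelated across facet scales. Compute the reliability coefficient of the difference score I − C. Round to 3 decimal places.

Var(I−C) = 1 + 1 − 2·0.15 = 2 − 0.3 = 1.7.
Under uncorrelated errors the observed covariances equal the true-score covariances, so only the own-variance terms attenuate.
True-score variance = [0.68 + 0.70] − 0.3 = 1.38 − 0.3 = 1.08.
Reliability = 1.08 / 1.7 = 0.635.

0.635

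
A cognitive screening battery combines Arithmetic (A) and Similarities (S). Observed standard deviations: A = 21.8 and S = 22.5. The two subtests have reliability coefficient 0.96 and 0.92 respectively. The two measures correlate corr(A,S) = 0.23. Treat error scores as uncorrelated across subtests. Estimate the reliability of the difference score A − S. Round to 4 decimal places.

Var(A−S) = 21.8² + 22.5² − 2·21.8·22.5·0.23 = 981.49 − 225.63 = 755.86.
Because errors are independent across components, Cov(Tᵢ,Tⱼ) = Cov(Xᵢ,Xⱼ); the off-diagonal part of the true-score variance is the same as above.
True-score variance = [21.8²·0.96 + 22.5²·0.92] − 225.63 = 921.98 − 225.63 = 696.35.
Reliability = 696.35 / 755.86 = 0.9213.

0.9213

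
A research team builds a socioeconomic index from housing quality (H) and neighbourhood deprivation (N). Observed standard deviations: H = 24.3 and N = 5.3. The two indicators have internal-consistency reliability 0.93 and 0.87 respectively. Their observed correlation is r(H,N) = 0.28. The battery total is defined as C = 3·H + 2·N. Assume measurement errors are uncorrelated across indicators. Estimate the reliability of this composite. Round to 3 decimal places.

0.934

Var(C) = 3²·24.3² + 2²·5.3² + 2·[6·24.3·5.3·0.28] = 5426.77 + 432.734 = 5859.5.
With uncorrelated errors the cross-covariances are all true-score covariance, so they carry over unchanged; only the diagonal terms shrink to ρᵢσᵢ².
True-score variance = [3²·24.3²·0.93 + 2²·5.3²·0.87] + 432.734 = 5040.15 + 432.734 = 5472.89.
Reliability = 5472.89 / 5859.5 = 0.934.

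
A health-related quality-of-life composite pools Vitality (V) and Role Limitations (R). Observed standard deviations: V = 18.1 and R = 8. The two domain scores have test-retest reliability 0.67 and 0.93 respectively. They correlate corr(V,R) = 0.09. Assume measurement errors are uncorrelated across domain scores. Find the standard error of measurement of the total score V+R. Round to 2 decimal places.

Var(total) = 391.61 + 26.064 = 417.674.
True-score variance = 279.019 + 26.064 = 305.083, so reliability = 0.7304.
Error variance = 417.674 − 305.083 = 112.591; SEM = √112.591 = 10.61.

10.61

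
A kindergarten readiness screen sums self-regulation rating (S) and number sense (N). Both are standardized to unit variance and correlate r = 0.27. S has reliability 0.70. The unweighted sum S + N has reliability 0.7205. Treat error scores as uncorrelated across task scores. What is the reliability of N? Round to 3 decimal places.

Var(S+N) = 2 + 2·0.27 = 2.540.
True-score variance = ρ_S + ρ_N + 2·0.27, so 0.7205 = (0.70 + ρ_N + 0.54) / 2.540.
ρ_N = 0.7205·2.540 − 0.70 − 0.54 = 0.590.

0.590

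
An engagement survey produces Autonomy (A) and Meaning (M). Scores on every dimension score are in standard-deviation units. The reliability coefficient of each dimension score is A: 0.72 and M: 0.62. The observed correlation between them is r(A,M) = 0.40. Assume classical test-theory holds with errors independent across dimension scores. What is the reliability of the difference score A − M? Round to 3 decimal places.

Var(A−M) = 1 + 1 − 2·0.40 = 2 − 0.8 = 1.2.
Under uncorrelated errors the observed covariances equal the true-score covariances, so only the own-variance terms attenuate.
True-score variance = [0.72 + 0.62] − 0.8 = 1.34 − 0.8 = 0.54.
Reliability = 0.54 / 1.2 = 0.450.

0.450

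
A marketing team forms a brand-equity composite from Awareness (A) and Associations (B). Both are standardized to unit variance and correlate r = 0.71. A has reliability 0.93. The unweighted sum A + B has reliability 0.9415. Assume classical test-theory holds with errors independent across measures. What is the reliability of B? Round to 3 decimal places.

Var(A+B) = 2 + 2·0.71 = 3.420.
True-score variance = ρ_A + ρ_B + 2·0.71, so 0.9415 = (0.93 + ρ_B + 1.42) / 3.420.
ρ_B = 0.9415·3.420 − 0.93 − 1.42 = 0.870.

0.870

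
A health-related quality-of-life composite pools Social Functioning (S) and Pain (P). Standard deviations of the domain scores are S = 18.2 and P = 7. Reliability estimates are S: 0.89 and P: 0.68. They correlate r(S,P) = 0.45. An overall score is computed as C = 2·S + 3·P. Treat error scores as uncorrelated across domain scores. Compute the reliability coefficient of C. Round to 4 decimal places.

0.8831

Var(C) = 2²·18.2² + 3²·7² + 2·[6·18.2·7·0.45] = 1765.96 + 687.96 = 2453.92.
Because errors are independent across components, Cov(Tᵢ,Tⱼ) = Cov(Xᵢ,Xⱼ); the off-diagonal part of the true-score variance is the same as above.
True-score variance = [2²·18.2²·0.89 + 3²·7²·0.68] + 687.96 = 1479.09 + 687.96 = 2167.05.
Reliability = 2167.05 / 2453.92 = 0.8831.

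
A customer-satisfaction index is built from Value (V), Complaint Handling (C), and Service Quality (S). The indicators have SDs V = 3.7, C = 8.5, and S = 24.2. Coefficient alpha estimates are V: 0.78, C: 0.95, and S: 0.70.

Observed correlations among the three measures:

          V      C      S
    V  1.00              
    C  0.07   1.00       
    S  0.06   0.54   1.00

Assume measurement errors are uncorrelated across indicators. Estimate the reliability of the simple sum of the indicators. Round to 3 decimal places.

Var(V+C+S) = 3.7² + 8.5² + 24.2² + 2·[3.7·8.5·0.07 + 3.7·24.2·0.06 + 8.5·24.2·0.54] = 671.58 + 237.304 = 908.884.
Under uncorrelated errors the observed covariances equal the true-score covariances, so only the own-variance terms attenuate.
True-score variance = [3.7²·0.78 + 8.5²·0.95 + 24.2²·0.70] + 237.304 = 489.264 + 237.304 = 726.567.
Reliability = 726.567 / 908.884 = 0.799.

0.799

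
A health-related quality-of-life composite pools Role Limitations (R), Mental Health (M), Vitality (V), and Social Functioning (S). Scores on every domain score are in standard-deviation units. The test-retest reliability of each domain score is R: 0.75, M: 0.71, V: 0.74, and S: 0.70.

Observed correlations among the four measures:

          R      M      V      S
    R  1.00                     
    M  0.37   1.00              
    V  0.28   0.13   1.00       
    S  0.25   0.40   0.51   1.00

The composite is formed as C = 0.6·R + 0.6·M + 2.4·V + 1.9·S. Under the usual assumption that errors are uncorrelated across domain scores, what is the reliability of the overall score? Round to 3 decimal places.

0.843

Var(C) = 0.6² + 0.6² + 2.4² + 1.9² + 2·[0.36·0.37 + 1.44·0.28 + 1.14·0.25 + 1.44·0.13 + 1.14·0.40 + 4.56·0.51] = 10.09 + 7.5804 = 17.6704.
With uncorrelated errors the cross-covariances are all true-score covariance, so they carry over unchanged; only the diagonal terms shrink to ρᵢσᵢ².
True-score variance = [0.6²·0.75 + 0.6²·0.71 + 2.4²·0.74 + 1.9²·0.70] + 7.5804 = 7.315 + 7.5804 = 14.8954.
Reliability = 14.8954 / 17.6704 = 0.843.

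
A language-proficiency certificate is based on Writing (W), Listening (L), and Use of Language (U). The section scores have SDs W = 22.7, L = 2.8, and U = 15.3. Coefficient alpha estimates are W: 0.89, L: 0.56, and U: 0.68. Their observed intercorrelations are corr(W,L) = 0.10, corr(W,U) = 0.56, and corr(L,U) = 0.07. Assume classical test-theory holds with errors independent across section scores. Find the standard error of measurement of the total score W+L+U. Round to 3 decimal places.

11.621

Var(total) = 757.22 + 407.697 = 1164.92.
True-score variance = 622.18 + 407.697 = 1029.88, so reliability = 0.8841.
Error variance = 1164.92 − 1029.88 = 135.04; SEM = √135.04 = 11.621.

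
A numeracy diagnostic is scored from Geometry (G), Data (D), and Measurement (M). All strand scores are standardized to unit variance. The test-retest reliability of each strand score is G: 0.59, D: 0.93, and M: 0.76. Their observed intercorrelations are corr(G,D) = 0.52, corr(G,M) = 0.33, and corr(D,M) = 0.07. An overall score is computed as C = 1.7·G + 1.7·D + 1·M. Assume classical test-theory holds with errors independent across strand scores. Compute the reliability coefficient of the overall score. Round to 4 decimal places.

0.8540

Var(C) = 1.7² + 1.7² + 1 + 2·[2.89·0.52 + 1.7·0.33 + 1.7·0.07] = 6.78 + 4.3656 = 11.1456.
Under uncorrelated errors the observed covariances equal the true-score covariances, so only the own-variance terms attenuate.
True-score variance = [1.7²·0.59 + 1.7²·0.93 + 0.76] + 4.3656 = 5.1528 + 4.3656 = 9.5184.
Reliability = 9.5184 / 11.1456 = 0.8540.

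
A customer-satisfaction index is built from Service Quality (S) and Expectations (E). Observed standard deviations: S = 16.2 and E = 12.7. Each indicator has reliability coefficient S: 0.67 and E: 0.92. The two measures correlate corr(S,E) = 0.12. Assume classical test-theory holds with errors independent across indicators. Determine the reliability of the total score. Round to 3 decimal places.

Var(S+E) = 16.2² + 12.7² + 2·[16.2·12.7·0.12] = 423.73 + 49.3776 = 473.108.
With uncorrelated errors the cross-covariances are all true-score covariance, so they carry over unchanged; only the diagonal terms shrink to ρᵢσᵢ².
True-score variance = [16.2²·0.67 + 12.7²·0.92] + 49.3776 = 324.222 + 49.3776 = 373.599.
Reliability = 373.599 / 473.108 = 0.790.

0.790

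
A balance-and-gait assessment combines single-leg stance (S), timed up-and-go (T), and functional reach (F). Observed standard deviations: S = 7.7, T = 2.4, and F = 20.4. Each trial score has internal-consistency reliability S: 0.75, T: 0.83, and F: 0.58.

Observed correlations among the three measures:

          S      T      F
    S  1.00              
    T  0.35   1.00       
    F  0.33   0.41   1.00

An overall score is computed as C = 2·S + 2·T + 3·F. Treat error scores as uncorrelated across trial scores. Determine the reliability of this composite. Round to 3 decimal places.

0.667

Var(C) = 2²·7.7² + 2²·2.4² + 3²·20.4² + 2·[4·7.7·2.4·0.35 + 6·7.7·20.4·0.33 + 6·2.4·20.4·0.41] = 4005.64 + 914.664 = 4920.3.
With uncorrelated errors the cross-covariances are all true-score covariance, so they carry over unchanged; only the diagonal terms shrink to ρᵢσᵢ².
True-score variance = [2²·7.7²·0.75 + 2²·2.4²·0.83 + 3²·20.4²·0.58] + 914.664 = 2369.35 + 914.664 = 3284.01.
Reliability = 3284.01 / 4920.3 = 0.667.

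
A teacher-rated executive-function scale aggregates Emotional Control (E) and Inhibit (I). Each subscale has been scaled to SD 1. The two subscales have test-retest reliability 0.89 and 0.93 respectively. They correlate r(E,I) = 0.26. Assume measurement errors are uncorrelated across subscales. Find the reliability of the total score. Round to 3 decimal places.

0.929

Var(E+I) = 2 + 2·[0.26] = 2 + 0.52 = 2.52.
With uncorrelated errors the cross-covariances are all true-score covariance, so they carry over unchanged; only the diagonal terms shrink to ρᵢσᵢ².
True-score variance = [0.89 + 0.93] + 0.52 = 1.82 + 0.52 = 2.34.
Reliability = 2.34 / 2.52 = 0.929.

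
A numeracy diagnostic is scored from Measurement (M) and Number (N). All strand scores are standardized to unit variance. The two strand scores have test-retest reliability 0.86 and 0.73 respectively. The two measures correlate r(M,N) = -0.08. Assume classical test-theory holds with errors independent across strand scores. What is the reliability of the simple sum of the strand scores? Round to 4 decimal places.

Var(M+N) = 2 + 2·[(-0.08)] = 2 − 0.16 = 1.84.
Under uncorrelated errors the observed covariances equal the true-score covariances, so only the own-variance terms attenuate.
True-score variance = [0.86 + 0.73] − 0.16 = 1.59 − 0.16 = 1.43.
Reliability = 1.43 / 1.84 = 0.7772.

0.7772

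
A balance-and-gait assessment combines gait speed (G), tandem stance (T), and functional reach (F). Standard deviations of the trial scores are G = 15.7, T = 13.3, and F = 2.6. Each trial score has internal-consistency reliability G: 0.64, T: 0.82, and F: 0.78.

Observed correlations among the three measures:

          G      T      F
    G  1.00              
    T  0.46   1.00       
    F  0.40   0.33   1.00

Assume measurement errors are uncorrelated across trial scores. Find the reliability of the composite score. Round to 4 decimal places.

0.8199

Var(G+T+F) = 15.7² + 13.3² + 2.6² + 2·[15.7·13.3·0.46 + 15.7·2.6·0.40 + 13.3·2.6·0.33] = 430.14 + 247.584 = 677.724.
With uncorrelated errors the cross-covariances are all true-score covariance, so they carry over unchanged; only the diagonal terms shrink to ρᵢσᵢ².
True-score variance = [15.7²·0.64 + 13.3²·0.82 + 2.6²·0.78] + 247.584 = 308.076 + 247.584 = 555.66.
Reliability = 555.66 / 677.724 = 0.8199.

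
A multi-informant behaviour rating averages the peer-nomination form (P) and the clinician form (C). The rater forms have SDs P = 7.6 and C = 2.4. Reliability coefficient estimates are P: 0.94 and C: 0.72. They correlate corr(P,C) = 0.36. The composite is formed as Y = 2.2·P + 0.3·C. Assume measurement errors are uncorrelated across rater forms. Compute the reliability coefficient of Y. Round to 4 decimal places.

Var(Y) = 2.2²·7.6² + 0.3²·2.4² + 2·[0.66·7.6·2.4·0.36] = 280.077 + 8.66765 = 288.744.
Because errors are independent across components, Cov(Tᵢ,Tⱼ) = Cov(Xᵢ,Xⱼ); the off-diagonal part of the true-score variance is the same as above.
True-score variance = [2.2²·7.6²·0.94 + 0.3²·2.4²·0.72] + 8.66765 = 263.158 + 8.66765 = 271.826.
Reliability = 271.826 / 288.744 = 0.9414.

0.9414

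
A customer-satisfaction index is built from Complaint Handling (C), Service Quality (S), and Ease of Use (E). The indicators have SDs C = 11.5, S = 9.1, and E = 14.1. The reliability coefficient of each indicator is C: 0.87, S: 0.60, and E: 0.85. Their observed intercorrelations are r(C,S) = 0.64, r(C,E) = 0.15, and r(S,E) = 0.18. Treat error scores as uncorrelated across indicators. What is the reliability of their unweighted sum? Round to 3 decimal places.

0.875

Var(C+S+E) = 11.5² + 9.1² + 14.1² + 2·[11.5·9.1·0.64 + 11.5·14.1·0.15 + 9.1·14.1·0.18] = 413.87 + 228.789 = 642.659.
With uncorrelated errors the cross-covariances are all true-score covariance, so they carry over unchanged; only the diagonal terms shrink to ρᵢσᵢ².
True-score variance = [11.5²·0.87 + 9.1²·0.60 + 14.1²·0.85] + 228.789 = 333.732 + 228.789 = 562.521.
Reliability = 562.521 / 642.659 = 0.875.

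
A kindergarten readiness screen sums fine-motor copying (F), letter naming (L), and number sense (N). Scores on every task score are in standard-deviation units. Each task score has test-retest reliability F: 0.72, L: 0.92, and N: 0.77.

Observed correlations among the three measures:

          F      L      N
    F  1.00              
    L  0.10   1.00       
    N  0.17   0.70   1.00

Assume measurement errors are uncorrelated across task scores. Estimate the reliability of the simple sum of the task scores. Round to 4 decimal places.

Var(F+L+N) = 3 + 2·[0.10 + 0.17 + 0.70] = 3 + 1.94 = 4.94.
Under uncorrelated errors the observed covariances equal the true-score covariances, so only the own-variance terms attenuate.
True-score variance = [0.72 + 0.92 + 0.77] + 1.94 = 2.41 + 1.94 = 4.35.
Reliability = 4.35 / 4.94 = 0.8806.

0.8806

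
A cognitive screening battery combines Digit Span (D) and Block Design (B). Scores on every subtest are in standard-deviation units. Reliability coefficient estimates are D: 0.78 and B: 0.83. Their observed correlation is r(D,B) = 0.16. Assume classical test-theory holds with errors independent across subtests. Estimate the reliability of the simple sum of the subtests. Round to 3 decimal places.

Var(D+B) = 2 + 2·[0.16] = 2 + 0.32 = 2.32.
Because errors are independent across components, Cov(Tᵢ,Tⱼ) = Cov(Xᵢ,Xⱼ); the off-diagonal part of the true-score variance is the same as above.
True-score variance = [0.78 + 0.83] + 0.32 = 1.61 + 0.32 = 1.93.
Reliability = 1.93 / 2.32 = 0.832.

0.832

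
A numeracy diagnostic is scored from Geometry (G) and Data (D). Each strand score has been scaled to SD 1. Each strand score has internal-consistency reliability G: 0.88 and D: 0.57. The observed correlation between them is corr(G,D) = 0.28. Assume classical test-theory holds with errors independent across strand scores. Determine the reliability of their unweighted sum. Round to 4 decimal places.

0.7852

Var(G+D) = 2 + 2·[0.28] = 2 + 0.56 = 2.56.
Under uncorrelated errors the observed covariances equal the true-score covariances, so only the own-variance terms attenuate.
True-score variance = [0.88 + 0.57] + 0.56 = 1.45 + 0.56 = 2.01.
Reliability = 2.01 / 2.56 = 0.7852.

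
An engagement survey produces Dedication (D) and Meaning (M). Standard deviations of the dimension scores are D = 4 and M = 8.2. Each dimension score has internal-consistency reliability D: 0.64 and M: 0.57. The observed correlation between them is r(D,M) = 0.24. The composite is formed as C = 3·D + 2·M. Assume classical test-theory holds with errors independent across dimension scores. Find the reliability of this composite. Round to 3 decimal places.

Var(C) = 3²·4² + 2²·8.2² + 2·[6·4·8.2·0.24] = 412.96 + 94.464 = 507.424.
Under uncorrelated errors the observed covariances equal the true-score covariances, so only the own-variance terms attenuate.
True-score variance = [3²·4²·0.64 + 2²·8.2²·0.57] + 94.464 = 245.467 + 94.464 = 339.931.
Reliability = 339.931 / 507.424 = 0.670.

0.670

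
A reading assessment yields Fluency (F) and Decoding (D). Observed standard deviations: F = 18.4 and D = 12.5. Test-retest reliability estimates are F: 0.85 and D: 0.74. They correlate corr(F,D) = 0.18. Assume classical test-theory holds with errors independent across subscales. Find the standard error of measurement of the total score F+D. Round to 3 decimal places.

9.561

Var(total) = 494.81 + 82.8 = 577.61.
True-score variance = 403.401 + 82.8 = 486.201, so reliability = 0.8417.
Error variance = 577.61 − 486.201 = 91.409; SEM = √91.409 = 9.561.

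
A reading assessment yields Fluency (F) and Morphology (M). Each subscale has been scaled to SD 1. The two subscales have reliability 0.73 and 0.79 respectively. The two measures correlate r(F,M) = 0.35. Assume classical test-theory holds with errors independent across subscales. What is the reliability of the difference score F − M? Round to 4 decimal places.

0.6308

Var(F−M) = 1 + 1 − 2·0.35 = 2 − 0.7 = 1.3.
Under uncorrelated errors the observed covariances equal the true-score covariances, so only the own-variance terms attenuate.
True-score variance = [0.73 + 0.79] − 0.7 = 1.52 − 0.7 = 0.82.
Reliability = 0.82 / 1.3 = 0.6308.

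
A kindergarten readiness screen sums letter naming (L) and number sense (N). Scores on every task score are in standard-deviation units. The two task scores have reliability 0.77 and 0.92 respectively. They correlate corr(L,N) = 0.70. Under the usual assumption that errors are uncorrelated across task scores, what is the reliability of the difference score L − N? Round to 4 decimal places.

Var(L−N) = 1 + 1 − 2·0.70 = 2 − 1.4 = 0.6.
Under uncorrelated errors the observed covariances equal the true-score covariances, so only the own-variance terms attenuate.
True-score variance = [0.77 + 0.92] − 1.4 = 1.69 − 1.4 = 0.29.
Reliability = 0.29 / 0.6 = 0.4833.

0.4833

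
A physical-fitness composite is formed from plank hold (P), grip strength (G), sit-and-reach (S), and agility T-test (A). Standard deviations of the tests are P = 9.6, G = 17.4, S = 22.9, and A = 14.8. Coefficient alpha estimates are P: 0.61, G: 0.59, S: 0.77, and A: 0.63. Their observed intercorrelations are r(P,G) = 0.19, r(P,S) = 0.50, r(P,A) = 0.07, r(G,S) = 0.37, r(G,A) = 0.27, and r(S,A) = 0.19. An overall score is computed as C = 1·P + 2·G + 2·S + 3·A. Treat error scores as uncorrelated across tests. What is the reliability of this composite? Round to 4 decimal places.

0.8014

Var(C) = 9.6² + 2²·17.4² + 2²·22.9² + 3²·14.8² + 2·[2·9.6·17.4·0.19 + 2·9.6·22.9·0.50 + 3·9.6·14.8·0.07 + 4·17.4·22.9·0.37 + 6·17.4·14.8·0.27 + 6·22.9·14.8·0.19] = 5372.2 + 3412.85 = 8785.05.
With uncorrelated errors the cross-covariances are all true-score covariance, so they carry over unchanged; only the diagonal terms shrink to ρᵢσᵢ².
True-score variance = [9.6²·0.61 + 2²·17.4²·0.59 + 2²·22.9²·0.77 + 3²·14.8²·0.63] + 3412.85 = 3627.87 + 3412.85 = 7040.72.
Reliability = 7040.72 / 8785.05 = 0.8014.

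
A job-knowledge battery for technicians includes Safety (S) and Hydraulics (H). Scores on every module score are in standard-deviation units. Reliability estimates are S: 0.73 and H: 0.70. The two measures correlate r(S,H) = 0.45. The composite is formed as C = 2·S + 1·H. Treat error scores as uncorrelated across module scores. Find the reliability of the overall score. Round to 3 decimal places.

0.797

Var(C) = 2² + 1 + 2·[2·0.45] = 5 + 1.8 = 6.8.
With uncorrelated errors the cross-covariances are all true-score covariance, so they carry over unchanged; only the diagonal terms shrink to ρᵢσᵢ².
True-score variance = [2²·0.73 + 0.70] + 1.8 = 3.62 + 1.8 = 5.42.
Reliability = 5.42 / 6.8 = 0.797.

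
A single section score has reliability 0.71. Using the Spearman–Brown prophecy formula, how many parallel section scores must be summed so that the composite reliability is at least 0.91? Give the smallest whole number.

k ≥ ρ*(1−ρ₁)/(ρ₁(1−ρ*)) = 0.91·0.29 / (0.71·0.09) = 4.130.
Smallest integer k = 5.

5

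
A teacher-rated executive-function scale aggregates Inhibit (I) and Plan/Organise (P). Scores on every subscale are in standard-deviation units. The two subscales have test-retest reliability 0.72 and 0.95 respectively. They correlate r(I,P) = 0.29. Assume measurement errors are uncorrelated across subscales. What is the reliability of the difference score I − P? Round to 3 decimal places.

0.768

Var(I−P) = 1 + 1 − 2·0.29 = 2 − 0.58 = 1.42.
Under uncorrelated errors the observed covariances equal the true-score covariances, so only the own-variance terms attenuate.
True-score variance = [0.72 + 0.95] − 0.58 = 1.67 − 0.58 = 1.09.
Reliability = 1.09 / 1.42 = 0.768.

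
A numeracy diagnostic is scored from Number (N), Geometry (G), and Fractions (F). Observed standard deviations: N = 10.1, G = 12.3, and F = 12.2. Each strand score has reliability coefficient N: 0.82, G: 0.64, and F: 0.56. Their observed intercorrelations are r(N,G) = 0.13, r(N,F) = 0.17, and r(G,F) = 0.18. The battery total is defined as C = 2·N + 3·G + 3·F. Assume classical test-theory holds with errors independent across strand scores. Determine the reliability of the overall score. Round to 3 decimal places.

Var(C) = 2²·10.1² + 3²·12.3² + 3²·12.2² + 2·[6·10.1·12.3·0.13 + 6·10.1·12.2·0.17 + 9·12.3·12.2·0.18] = 3109.21 + 931.362 = 4040.57.
With uncorrelated errors the cross-covariances are all true-score covariance, so they carry over unchanged; only the diagonal terms shrink to ρᵢσᵢ².
True-score variance = [2²·10.1²·0.82 + 3²·12.3²·0.64 + 3²·12.2²·0.56] + 931.362 = 1956.18 + 931.362 = 2887.54.
Reliability = 2887.54 / 4040.57 = 0.715.

0.715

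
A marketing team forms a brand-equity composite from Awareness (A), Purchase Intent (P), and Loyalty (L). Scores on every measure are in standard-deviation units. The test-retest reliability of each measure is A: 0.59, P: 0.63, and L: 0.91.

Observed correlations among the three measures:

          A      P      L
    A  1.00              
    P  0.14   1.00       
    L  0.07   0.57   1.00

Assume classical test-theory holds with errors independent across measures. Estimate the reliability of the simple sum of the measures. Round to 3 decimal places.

Var(A+P+L) = 3 + 2·[0.14 + 0.07 + 0.57] = 3 + 1.56 = 4.56.
Under uncorrelated errors the observed covariances equal the true-score covariances, so only the own-variance terms attenuate.
True-score variance = [0.59 + 0.63 + 0.91] + 1.56 = 2.13 + 1.56 = 3.69.
Reliability = 3.69 / 4.56 = 0.809.

0.809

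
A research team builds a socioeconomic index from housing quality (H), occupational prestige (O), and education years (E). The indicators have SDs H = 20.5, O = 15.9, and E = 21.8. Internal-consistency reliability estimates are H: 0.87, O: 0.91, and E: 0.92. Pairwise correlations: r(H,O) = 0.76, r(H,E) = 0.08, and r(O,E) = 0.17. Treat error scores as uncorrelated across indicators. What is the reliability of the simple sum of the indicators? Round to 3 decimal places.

0.937

Var(H+O+E) = 20.5² + 15.9² + 21.8² + 2·[20.5·15.9·0.76 + 20.5·21.8·0.08 + 15.9·21.8·0.17] = 1148.3 + 684.799 = 1833.1.
Under uncorrelated errors the observed covariances equal the true-score covariances, so only the own-variance terms attenuate.
True-score variance = [20.5²·0.87 + 15.9²·0.91 + 21.8²·0.92] + 684.799 = 1032.9 + 684.799 = 1717.69.
Reliability = 1717.69 / 1833.1 = 0.937.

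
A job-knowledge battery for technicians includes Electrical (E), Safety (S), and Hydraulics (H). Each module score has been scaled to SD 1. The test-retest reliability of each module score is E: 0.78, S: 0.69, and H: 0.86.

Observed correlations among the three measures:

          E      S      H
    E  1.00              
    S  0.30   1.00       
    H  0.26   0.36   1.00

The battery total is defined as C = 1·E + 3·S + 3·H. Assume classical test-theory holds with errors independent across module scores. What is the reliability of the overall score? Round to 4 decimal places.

0.8519

Var(C) = 1 + 3² + 3² + 2·[3·0.30 + 3·0.26 + 9·0.36] = 19 + 9.84 = 28.84.
Under uncorrelated errors the observed covariances equal the true-score covariances, so only the own-variance terms attenuate.
True-score variance = [0.78 + 3²·0.69 + 3²·0.86] + 9.84 = 14.73 + 9.84 = 24.57.
Reliability = 24.57 / 28.84 = 0.8519.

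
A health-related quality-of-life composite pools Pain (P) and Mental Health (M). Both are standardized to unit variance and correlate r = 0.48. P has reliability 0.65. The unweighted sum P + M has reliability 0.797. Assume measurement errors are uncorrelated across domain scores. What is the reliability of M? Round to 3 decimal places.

Var(P+M) = 2 + 2·0.48 = 2.960.
True-score variance = ρ_P + ρ_M + 2·0.48, so 0.797 = (0.65 + ρ_M + 0.96) / 2.960.
ρ_M = 0.797·2.960 − 0.65 − 0.96 = 0.749.

0.749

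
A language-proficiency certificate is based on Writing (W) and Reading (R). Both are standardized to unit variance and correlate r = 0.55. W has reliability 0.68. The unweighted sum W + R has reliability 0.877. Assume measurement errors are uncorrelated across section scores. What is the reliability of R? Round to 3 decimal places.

Var(W+R) = 2 + 2·0.55 = 3.100.
True-score variance = ρ_W + ρ_R + 2·0.55, so 0.877 = (0.68 + ρ_R + 1.10) / 3.100.
ρ_R = 0.877·3.100 − 0.68 − 1.10 = 0.939.

0.939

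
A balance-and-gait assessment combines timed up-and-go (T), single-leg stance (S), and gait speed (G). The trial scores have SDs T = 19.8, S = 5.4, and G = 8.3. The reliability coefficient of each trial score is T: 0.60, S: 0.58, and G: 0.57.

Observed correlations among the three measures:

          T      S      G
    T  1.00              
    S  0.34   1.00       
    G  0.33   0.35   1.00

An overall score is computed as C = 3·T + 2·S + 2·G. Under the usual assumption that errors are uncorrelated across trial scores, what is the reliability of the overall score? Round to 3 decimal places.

Var(C) = 3²·19.8² + 2²·5.4² + 2²·8.3² + 2·[6·19.8·5.4·0.34 + 6·19.8·8.3·0.33 + 4·5.4·8.3·0.35] = 3920.56 + 1212.52 = 5133.08.
With uncorrelated errors the cross-covariances are all true-score covariance, so they carry over unchanged; only the diagonal terms shrink to ρᵢσᵢ².
True-score variance = [3²·19.8²·0.60 + 2²·5.4²·0.58 + 2²·8.3²·0.57] + 1212.52 = 2341.74 + 1212.52 = 3554.25.
Reliability = 3554.25 / 5133.08 = 0.692.

0.692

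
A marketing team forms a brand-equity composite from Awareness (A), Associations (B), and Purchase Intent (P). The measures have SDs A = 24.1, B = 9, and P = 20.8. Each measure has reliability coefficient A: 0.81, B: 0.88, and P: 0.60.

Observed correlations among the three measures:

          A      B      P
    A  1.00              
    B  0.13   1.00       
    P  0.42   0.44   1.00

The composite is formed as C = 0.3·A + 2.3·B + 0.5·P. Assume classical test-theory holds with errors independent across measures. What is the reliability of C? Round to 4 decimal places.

Var(C) = 0.3²·24.1² + 2.3²·9² + 0.5²·20.8² + 2·[0.69·24.1·9·0.13 + 0.15·24.1·20.8·0.42 + 1.15·9·20.8·0.44] = 588.923 + 291.52 = 880.442.
With uncorrelated errors the cross-covariances are all true-score covariance, so they carry over unchanged; only the diagonal terms shrink to ρᵢσᵢ².
True-score variance = [0.3²·24.1²·0.81 + 2.3²·9²·0.88 + 0.5²·20.8²·0.60] + 291.52 = 484.308 + 291.52 = 775.828.
Reliability = 775.828 / 880.442 = 0.8812.

0.8812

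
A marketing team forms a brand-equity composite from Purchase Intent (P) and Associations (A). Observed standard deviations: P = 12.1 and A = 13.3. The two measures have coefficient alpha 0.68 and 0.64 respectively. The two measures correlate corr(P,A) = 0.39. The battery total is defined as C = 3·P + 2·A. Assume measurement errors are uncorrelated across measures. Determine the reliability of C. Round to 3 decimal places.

0.757

Var(C) = 3²·12.1² + 2²·13.3² + 2·[6·12.1·13.3·0.39] = 2025.25 + 753.152 = 2778.4.
Under uncorrelated errors the observed covariances equal the true-score covariances, so only the own-variance terms attenuate.
True-score variance = [3²·12.1²·0.68 + 2²·13.3²·0.64] + 753.152 = 1348.87 + 753.152 = 2102.02.
Reliability = 2102.02 / 2778.4 = 0.757.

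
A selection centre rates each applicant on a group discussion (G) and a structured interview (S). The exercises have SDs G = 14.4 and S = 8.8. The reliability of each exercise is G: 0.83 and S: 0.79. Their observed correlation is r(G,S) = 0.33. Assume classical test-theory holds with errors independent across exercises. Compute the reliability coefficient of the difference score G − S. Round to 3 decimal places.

0.744

Var(G−S) = 14.4² + 8.8² − 2·14.4·8.8·0.33 = 284.8 − 83.6352 = 201.165.
Because errors are independent across components, Cov(Tᵢ,Tⱼ) = Cov(Xᵢ,Xⱼ); the off-diagonal part of the true-score variance is the same as above.
True-score variance = [14.4²·0.83 + 8.8²·0.79] − 83.6352 = 233.286 − 83.6352 = 149.651.
Reliability = 149.651 / 201.165 = 0.744.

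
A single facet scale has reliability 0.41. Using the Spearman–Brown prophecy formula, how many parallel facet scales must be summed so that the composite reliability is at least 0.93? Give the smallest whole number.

k ≥ ρ*(1−ρ₁)/(ρ₁(1−ρ*)) = 0.93·0.59 / (0.41·0.07) = 19.118.
Smallest integer k = 20.

20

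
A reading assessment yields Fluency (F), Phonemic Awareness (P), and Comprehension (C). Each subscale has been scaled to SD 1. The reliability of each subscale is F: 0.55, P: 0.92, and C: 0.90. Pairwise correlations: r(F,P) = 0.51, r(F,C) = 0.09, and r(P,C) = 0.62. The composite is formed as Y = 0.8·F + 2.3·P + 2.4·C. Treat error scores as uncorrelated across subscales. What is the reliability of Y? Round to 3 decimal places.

Var(Y) = 0.8² + 2.3² + 2.4² + 2·[1.84·0.51 + 1.92·0.09 + 5.52·0.62] = 11.69 + 9.0672 = 20.7572.
Under uncorrelated errors the observed covariances equal the true-score covariances, so only the own-variance terms attenuate.
True-score variance = [0.8²·0.55 + 2.3²·0.92 + 2.4²·0.90] + 9.0672 = 10.4028 + 9.0672 = 19.47.
Reliability = 19.47 / 20.7572 = 0.938.

0.938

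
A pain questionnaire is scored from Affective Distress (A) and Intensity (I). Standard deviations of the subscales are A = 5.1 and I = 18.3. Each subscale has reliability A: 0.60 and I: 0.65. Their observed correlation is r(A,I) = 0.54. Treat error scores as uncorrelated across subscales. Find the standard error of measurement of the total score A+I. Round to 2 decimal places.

Var(total) = 360.9 + 100.796 = 461.696.
True-score variance = 233.285 + 100.796 = 334.081, so reliability = 0.7236.
Error variance = 461.696 − 334.081 = 127.615; SEM = √127.615 = 11.30.

11.30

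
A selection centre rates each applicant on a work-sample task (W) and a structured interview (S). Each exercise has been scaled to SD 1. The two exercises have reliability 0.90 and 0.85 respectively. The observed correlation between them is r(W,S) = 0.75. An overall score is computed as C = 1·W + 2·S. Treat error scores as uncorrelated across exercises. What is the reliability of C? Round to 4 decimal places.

Var(C) = 1 + 2² + 2·[2·0.75] = 5 + 3 = 8.
Because errors are independent across components, Cov(Tᵢ,Tⱼ) = Cov(Xᵢ,Xⱼ); the off-diagonal part of the true-score variance is the same as above.
True-score variance = [0.90 + 2²·0.85] + 3 = 4.3 + 3 = 7.3.
Reliability = 7.3 / 8 = 0.9125.

0.9125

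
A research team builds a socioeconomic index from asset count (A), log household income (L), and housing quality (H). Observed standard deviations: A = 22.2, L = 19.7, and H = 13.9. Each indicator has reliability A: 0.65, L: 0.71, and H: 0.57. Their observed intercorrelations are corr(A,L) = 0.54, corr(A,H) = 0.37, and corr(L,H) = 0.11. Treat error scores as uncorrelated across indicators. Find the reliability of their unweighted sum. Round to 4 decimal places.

0.7994

Var(A+L+H) = 22.2² + 19.7² + 13.9² + 2·[22.2·19.7·0.54 + 22.2·13.9·0.37 + 19.7·13.9·0.11] = 1074.14 + 760.919 = 1835.06.
Under uncorrelated errors the observed covariances equal the true-score covariances, so only the own-variance terms attenuate.
True-score variance = [22.2²·0.65 + 19.7²·0.71 + 13.9²·0.57] + 760.919 = 706.02 + 760.919 = 1466.94.
Reliability = 1466.94 / 1835.06 = 0.7994.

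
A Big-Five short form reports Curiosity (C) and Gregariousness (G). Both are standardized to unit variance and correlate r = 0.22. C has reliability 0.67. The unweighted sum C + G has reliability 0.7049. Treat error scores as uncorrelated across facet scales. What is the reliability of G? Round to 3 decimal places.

Var(C+G) = 2 + 2·0.22 = 2.440.
True-score variance = ρ_C + ρ_G + 2·0.22, so 0.7049 = (0.67 + ρ_G + 0.44) / 2.440.
ρ_G = 0.7049·2.440 − 0.67 − 0.44 = 0.610.

0.610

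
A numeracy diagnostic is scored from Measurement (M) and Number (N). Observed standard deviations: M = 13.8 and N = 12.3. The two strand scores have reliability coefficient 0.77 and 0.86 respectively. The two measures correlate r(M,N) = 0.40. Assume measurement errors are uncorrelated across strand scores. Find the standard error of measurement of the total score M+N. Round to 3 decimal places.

Var(total) = 341.73 + 135.792 = 477.522.
True-score variance = 276.748 + 135.792 = 412.54, so reliability = 0.8639.
Error variance = 477.522 − 412.54 = 64.9818; SEM = √64.9818 = 8.061.

8.061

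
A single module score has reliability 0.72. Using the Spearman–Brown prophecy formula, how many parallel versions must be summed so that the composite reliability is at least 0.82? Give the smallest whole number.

2

k ≥ ρ*(1−ρ₁)/(ρ₁(1−ρ*)) = 0.82·0.28 / (0.72·0.18) = 1.772.
Smallest integer k = 2.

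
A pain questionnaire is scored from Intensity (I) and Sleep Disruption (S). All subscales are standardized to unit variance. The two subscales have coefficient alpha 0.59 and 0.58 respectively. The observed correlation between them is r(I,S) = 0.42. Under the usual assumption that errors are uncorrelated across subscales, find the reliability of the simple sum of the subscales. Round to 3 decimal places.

0.708

Var(I+S) = 2 + 2·[0.42] = 2 + 0.84 = 2.84.
Because errors are independent across components, Cov(Tᵢ,Tⱼ) = Cov(Xᵢ,Xⱼ); the off-diagonal part of the true-score variance is the same as above.
True-score variance = [0.59 + 0.58] + 0.84 = 1.17 + 0.84 = 2.01.
Reliability = 2.01 / 2.84 = 0.708.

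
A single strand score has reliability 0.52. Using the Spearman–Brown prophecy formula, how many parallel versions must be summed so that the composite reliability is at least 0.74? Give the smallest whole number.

3

k ≥ ρ*(1−ρ₁)/(ρ₁(1−ρ*)) = 0.74·0.48 / (0.52·0.26) = 2.627.
Smallest integer k = 3.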